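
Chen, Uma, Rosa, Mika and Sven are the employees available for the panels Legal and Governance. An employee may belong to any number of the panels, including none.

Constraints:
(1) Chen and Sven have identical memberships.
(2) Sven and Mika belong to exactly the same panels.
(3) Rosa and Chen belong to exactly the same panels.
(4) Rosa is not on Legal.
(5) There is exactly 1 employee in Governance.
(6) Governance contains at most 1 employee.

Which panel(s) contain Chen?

Chen: none

From (4): Rosa ∉ Legal.
(3): Chen matches Rosa: Chen ∉ Legal.
(1): Sven matches Chen: Sven ∉ Legal.
(2): Mika matches Sven: Mika ∉ Legal.
Suppose Chen ∈ Governance: no assignment then satisfies all the clues, so Chen ∉ Governance.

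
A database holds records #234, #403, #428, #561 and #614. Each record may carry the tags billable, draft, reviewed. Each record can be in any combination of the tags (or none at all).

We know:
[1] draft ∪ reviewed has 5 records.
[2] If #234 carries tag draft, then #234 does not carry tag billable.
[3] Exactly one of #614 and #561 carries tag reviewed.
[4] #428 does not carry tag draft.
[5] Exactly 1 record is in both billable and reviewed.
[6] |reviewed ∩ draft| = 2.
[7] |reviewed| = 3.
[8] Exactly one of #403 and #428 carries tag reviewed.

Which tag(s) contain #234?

#234: draft, reviewed

From (4): #428 ∉ draft.
Suppose #234 ∈ billable: no assignment then satisfies all the clues, so #234 ∉ billable.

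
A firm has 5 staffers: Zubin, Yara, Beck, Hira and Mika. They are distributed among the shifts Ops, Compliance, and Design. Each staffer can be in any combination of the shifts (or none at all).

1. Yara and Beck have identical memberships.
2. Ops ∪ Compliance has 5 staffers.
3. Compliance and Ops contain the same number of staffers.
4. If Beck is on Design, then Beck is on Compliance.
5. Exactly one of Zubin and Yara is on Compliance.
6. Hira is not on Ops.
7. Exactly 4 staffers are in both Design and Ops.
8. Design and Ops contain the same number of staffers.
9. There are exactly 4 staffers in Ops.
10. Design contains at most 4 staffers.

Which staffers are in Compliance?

Compliance = {Beck, Hira, Mika, Yara}

From (6): Hira ∉ Ops.
(9): only 4 candidates remain for Ops, so all are in.
Suppose Zubin ∈ Compliance: no assignment then satisfies all the clues, so Zubin ∉ Compliance.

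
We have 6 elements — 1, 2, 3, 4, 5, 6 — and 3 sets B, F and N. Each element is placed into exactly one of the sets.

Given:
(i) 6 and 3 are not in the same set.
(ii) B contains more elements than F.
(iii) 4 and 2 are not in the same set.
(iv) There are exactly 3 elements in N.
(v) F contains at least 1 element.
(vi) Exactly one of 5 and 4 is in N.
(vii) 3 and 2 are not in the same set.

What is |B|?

2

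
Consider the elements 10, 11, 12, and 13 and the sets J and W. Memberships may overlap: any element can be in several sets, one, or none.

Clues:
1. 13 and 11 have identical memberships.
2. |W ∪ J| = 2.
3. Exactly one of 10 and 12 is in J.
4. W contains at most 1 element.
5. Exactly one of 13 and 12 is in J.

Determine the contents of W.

W = {10}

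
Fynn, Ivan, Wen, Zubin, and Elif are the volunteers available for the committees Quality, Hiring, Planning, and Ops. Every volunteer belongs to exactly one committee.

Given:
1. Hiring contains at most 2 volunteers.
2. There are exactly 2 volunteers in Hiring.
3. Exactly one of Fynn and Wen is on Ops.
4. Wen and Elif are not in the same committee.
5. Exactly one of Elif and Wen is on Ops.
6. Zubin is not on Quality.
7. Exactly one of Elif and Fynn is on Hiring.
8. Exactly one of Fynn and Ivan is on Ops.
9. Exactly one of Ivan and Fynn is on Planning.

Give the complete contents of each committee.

From (6): Zubin ∉ Quality.
Suppose Fynn ∈ Quality: no assignment then satisfies all the clues, so Fynn ∉ Quality.

Quality = {}; Hiring = {Elif, Zubin}; Planning = {Fynn}; Ops = {Ivan, Wen}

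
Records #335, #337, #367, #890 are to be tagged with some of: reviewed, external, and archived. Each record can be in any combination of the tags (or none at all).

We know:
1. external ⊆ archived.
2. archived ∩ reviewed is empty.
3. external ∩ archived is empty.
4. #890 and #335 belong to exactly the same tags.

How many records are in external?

0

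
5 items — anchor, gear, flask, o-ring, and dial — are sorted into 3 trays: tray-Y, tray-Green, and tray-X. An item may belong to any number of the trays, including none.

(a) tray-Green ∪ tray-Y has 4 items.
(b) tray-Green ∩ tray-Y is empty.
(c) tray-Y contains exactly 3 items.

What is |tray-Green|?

1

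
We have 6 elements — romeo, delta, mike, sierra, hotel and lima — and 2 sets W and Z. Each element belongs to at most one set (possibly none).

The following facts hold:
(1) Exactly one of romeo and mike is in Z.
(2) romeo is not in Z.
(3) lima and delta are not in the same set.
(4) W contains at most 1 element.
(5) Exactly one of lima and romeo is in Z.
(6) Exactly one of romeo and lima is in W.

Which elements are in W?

W = {romeo}

From (2): romeo ∉ Z.
(1) (exactly one): mike ∈ Z.
(5) (exactly one): lima ∈ Z.
(6) (exactly one): romeo ∈ W.
(3): delta ∉ Z.
(4): W already has 1, so the rest are out.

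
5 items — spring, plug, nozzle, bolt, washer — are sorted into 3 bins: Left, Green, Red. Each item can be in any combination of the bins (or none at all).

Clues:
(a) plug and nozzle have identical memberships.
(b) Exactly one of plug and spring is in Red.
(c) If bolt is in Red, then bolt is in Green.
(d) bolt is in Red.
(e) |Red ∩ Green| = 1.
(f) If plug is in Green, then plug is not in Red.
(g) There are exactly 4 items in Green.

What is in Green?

Green = {bolt, nozzle, plug, washer}

From (d): bolt ∈ Red.
(c): bolt ∈ Green.
Suppose spring ∈ Green: no assignment then satisfies all the clues, so spring ∉ Green.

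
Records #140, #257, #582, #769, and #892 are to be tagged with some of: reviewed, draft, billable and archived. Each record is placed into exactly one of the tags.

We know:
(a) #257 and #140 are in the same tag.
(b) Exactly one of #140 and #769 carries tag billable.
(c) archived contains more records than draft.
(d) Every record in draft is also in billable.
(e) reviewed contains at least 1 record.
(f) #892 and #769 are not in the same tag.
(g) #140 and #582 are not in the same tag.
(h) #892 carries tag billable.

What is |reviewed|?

1

From (h): #892 ∈ billable.
(f): #769 ∉ billable.
(b) (exactly one): #140 ∈ billable.
(d) contrapositive: #769 ∉ draft.
(g): #582 ∉ billable.
(a): #257 matches #140: #257 ∉ reviewed.
(a): #257 matches #140: #257 ∉ draft.
(a): #257 matches #140: #257 ∈ billable.
(d) contrapositive: #582 ∉ draft.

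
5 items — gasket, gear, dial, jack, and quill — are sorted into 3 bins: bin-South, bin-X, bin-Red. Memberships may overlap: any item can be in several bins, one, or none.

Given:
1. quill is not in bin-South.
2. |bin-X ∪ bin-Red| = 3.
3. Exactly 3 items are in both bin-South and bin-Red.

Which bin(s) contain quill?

quill: none

From (1): quill ∉ bin-South.
Suppose quill ∈ bin-X: no assignment then satisfies all the clues, so quill ∉ bin-X.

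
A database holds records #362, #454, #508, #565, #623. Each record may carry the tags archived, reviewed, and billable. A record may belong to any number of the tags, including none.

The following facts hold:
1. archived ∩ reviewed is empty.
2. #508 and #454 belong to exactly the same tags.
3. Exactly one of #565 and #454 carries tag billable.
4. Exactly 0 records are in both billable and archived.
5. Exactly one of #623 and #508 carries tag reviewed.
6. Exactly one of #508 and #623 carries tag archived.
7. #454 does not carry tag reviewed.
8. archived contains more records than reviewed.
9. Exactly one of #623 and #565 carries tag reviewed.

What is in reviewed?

From (7): #454 ∉ reviewed.
(2): #508 matches #454: #508 ∉ reviewed.
(5) (exactly one): #623 ∈ reviewed.
(9) (exactly one): #565 ∉ reviewed.
(1) (disjoint): #623 ∉ archived.
(6) (exactly one): #508 ∈ archived.
(2): #454 matches #508: #454 ∈ archived.
Suppose #362 ∈ reviewed: no assignment then satisfies all the clues, so #362 ∉ reviewed.

reviewed = {#623}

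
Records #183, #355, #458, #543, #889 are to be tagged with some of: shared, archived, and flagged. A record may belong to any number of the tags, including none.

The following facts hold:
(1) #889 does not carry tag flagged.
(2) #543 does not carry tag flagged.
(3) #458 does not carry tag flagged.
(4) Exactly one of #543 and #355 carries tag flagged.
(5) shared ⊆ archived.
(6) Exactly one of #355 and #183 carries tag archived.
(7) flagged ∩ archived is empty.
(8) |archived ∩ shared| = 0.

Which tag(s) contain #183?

From (1): #889 ∉ flagged.
From (2): #543 ∉ flagged.
From (3): #458 ∉ flagged.
(4) (exactly one): #355 ∈ flagged.
(7) (disjoint): #355 ∉ archived.
(5) contrapositive: #355 ∉ shared.
(6) (exactly one): #183 ∈ archived.
(7) (disjoint): #183 ∉ flagged.
Suppose #183 ∈ shared: no assignment then satisfies all the clues, so #183 ∉ shared.

#183: archived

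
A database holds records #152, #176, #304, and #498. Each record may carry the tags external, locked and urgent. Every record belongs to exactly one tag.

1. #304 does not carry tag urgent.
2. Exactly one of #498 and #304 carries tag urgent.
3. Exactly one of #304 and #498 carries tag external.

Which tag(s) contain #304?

From (1): #304 ∉ urgent.
(2) (exactly one): #498 ∈ urgent.
(3) (exactly one): #304 ∈ external.

#304: external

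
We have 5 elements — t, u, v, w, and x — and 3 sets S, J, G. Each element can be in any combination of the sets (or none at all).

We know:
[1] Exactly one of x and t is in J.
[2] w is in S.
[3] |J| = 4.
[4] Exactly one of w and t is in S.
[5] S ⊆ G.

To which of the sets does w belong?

From (2): w ∈ S.
(4) (exactly one): t ∉ S.
(5) with w ∈ S: w ∈ G.
Suppose w ∉ J: no assignment then satisfies all the clues, so w ∈ J.

w: G, J, S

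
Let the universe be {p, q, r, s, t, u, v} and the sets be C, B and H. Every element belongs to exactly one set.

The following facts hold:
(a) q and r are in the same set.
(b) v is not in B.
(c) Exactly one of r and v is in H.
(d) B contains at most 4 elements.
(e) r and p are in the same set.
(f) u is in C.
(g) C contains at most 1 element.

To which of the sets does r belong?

r: B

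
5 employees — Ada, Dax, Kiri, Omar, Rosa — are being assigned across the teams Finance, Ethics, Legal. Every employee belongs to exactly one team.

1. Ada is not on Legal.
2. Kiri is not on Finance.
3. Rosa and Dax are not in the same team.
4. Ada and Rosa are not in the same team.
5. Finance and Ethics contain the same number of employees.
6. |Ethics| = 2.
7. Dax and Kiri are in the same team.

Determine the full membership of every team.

Finance = {Ada, Omar}; Ethics = {Dax, Kiri}; Legal = {Rosa}

From (1): Ada ∉ Legal.
From (2): Kiri ∉ Finance.
(7): Dax matches Kiri: Dax ∉ Finance.
Suppose Ada ∉ Finance: no assignment then satisfies all the clues, so Ada ∈ Finance.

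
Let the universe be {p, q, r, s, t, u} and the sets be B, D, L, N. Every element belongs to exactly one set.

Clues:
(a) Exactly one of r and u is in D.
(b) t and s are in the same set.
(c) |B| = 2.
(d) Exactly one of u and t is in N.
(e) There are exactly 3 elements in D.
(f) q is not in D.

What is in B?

B = {p, q}

From (f): q ∉ D.
Suppose p ∉ B: no assignment then satisfies all the clues, so p ∈ B.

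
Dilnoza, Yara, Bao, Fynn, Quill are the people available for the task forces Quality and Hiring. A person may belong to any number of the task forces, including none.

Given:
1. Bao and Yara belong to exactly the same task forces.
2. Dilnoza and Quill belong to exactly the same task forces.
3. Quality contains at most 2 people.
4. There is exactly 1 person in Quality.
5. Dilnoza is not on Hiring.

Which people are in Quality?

Quality = {Fynn}

From (5): Dilnoza ∉ Hiring.
(2): Quill matches Dilnoza: Quill ∉ Hiring.
Suppose Dilnoza ∈ Quality: no assignment then satisfies all the clues, so Dilnoza ∉ Quality.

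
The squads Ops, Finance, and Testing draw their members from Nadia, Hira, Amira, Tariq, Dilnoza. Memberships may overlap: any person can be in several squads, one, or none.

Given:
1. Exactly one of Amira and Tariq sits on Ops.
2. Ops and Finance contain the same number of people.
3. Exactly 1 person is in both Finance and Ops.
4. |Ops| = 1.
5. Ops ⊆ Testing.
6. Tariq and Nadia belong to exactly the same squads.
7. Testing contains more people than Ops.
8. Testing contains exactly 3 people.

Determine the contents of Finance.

Finance = {Amira}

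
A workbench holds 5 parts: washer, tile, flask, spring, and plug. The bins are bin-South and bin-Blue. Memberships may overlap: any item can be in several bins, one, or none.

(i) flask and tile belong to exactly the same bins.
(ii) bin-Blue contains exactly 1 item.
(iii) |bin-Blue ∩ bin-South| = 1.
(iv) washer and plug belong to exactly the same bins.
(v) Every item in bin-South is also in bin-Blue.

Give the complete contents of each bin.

bin-South = {spring}; bin-Blue = {spring}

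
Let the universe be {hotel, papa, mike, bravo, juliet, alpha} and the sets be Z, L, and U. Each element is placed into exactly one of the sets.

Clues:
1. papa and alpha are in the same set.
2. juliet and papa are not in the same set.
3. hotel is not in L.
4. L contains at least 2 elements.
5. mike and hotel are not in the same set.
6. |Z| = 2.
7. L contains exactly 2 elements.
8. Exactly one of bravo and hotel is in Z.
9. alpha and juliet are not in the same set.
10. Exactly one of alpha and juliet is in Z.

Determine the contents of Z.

Z = {hotel, juliet}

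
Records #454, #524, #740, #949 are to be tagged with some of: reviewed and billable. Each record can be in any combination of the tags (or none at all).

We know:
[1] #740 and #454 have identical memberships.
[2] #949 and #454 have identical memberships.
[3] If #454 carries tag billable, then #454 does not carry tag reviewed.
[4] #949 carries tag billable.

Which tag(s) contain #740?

From (4): #949 ∈ billable.
(2): #454 matches #949: #454 ∈ billable.
(3): #454 ∉ reviewed.
(1): #740 matches #454: #740 ∉ reviewed.
(1): #740 matches #454: #740 ∈ billable.
(2): #949 matches #454: #949 ∉ reviewed.

#740: billable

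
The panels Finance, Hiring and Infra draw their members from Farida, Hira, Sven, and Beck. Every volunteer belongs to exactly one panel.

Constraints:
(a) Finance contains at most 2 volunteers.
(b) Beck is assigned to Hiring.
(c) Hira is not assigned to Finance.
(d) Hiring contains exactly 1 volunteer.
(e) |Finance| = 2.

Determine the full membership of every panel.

From (b): Beck ∈ Hiring.
From (c): Hira ∉ Finance.
(d): Hiring already has 1, so the rest are out.
(e): only 2 candidates remain for Finance, so all are in.
Only one panel left: Hira ∈ Infra.

Finance = {Farida, Sven}; Hiring = {Beck}; Infra = {Hira}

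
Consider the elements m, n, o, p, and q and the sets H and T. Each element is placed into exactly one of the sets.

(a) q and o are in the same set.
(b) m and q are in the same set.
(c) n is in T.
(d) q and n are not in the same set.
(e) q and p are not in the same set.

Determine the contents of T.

From (c): n ∈ T.
(d): q ∉ T.
Only one set left: q ∈ H.
(a): o matches q: o ∈ H.
(b): m matches q: m ∈ H.
(e): p ∉ H.
Only one set left: p ∈ T.

T = {n, p}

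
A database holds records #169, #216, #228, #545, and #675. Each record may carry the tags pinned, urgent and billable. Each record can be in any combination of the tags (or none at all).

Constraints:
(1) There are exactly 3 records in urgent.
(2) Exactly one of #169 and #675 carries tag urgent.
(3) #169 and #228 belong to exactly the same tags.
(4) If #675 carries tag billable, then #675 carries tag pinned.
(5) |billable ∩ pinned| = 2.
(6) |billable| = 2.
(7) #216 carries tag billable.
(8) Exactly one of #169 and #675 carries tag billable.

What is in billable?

billable = {#216, #675}

From (7): #216 ∈ billable.
Suppose #169 ∈ billable: no assignment then satisfies all the clues, so #169 ∉ billable.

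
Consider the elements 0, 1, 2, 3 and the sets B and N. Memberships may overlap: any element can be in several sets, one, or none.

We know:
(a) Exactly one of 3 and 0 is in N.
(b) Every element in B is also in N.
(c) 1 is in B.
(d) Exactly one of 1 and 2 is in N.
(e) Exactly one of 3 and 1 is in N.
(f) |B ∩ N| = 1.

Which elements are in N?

N = {0, 1}

From (c): 1 ∈ B.
(b) with 1 ∈ B: 1 ∈ N.
(d) (exactly one): 2 ∉ N.
(e) (exactly one): 3 ∉ N.
(a) (exactly one): 0 ∈ N.
(b) contrapositive: 2 ∉ B.
(b) contrapositive: 3 ∉ B.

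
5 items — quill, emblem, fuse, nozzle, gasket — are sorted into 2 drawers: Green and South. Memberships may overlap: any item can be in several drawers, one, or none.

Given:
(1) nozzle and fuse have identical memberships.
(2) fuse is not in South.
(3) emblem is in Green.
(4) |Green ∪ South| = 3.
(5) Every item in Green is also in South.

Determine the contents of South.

South = {emblem, gasket, quill}

From (2): fuse ∉ South.
From (3): emblem ∈ Green.
(1): nozzle matches fuse: nozzle ∉ South.
(5) with emblem ∈ Green: emblem ∈ South.
(5) contrapositive: fuse ∉ Green.
(5) contrapositive: nozzle ∉ Green.
Suppose quill ∉ South: no assignment then satisfies all the clues, so quill ∈ South.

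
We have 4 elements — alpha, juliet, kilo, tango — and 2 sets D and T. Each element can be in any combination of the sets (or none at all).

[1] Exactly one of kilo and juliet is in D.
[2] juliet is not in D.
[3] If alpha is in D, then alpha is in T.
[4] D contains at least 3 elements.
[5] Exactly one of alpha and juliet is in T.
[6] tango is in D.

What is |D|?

From (2): juliet ∉ D.
From (6): tango ∈ D.
(1) (exactly one): kilo ∈ D.
(4): only 3 candidates remain for D, so all are in.
(3): alpha ∈ T.
(5) (exactly one): juliet ∉ T.

3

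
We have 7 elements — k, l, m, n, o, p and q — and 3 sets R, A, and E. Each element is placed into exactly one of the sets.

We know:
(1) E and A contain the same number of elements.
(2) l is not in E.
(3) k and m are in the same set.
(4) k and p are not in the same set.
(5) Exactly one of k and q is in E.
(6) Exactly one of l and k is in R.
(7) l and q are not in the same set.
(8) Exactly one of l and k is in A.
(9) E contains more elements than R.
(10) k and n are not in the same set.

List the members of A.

A = {k, m, o}

From (2): l ∉ E.
Suppose k ∉ A: no assignment then satisfies all the clues, so k ∈ A.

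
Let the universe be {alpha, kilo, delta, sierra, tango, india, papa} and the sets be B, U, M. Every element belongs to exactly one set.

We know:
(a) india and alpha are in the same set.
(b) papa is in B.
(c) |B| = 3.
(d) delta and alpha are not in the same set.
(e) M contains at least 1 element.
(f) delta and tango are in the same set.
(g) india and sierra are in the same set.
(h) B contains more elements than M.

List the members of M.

M = {kilo}

From (b): papa ∈ B.
Suppose alpha ∈ M: no assignment then satisfies all the clues, so alpha ∉ M.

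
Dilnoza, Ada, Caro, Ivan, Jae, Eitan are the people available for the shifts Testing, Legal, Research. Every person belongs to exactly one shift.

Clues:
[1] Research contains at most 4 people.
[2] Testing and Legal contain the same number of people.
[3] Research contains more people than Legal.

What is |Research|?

4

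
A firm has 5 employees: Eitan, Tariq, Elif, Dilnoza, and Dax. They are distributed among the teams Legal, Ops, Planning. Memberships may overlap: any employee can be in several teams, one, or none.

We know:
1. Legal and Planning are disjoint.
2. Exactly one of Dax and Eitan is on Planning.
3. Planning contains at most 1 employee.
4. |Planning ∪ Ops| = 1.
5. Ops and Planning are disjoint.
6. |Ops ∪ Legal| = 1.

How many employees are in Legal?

1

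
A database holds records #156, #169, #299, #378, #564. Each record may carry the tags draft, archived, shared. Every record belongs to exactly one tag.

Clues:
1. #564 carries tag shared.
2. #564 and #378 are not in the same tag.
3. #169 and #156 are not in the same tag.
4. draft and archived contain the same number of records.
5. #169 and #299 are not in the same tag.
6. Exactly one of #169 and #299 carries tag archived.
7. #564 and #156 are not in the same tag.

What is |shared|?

1

From (1): #564 ∈ shared.
(2): #378 ∉ shared.
(7): #156 ∉ shared.
Suppose #169 ∈ shared: no assignment then satisfies all the clues, so #169 ∉ shared.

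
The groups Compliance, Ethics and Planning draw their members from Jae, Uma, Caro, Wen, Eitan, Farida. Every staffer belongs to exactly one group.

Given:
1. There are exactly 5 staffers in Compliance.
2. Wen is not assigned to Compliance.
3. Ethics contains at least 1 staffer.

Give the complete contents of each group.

Compliance = {Caro, Eitan, Farida, Jae, Uma}; Ethics = {Wen}; Planning = {}

From (2): Wen ∉ Compliance.
(1): only 5 candidates remain for Compliance, so all are in.
(3): only 1 candidates remain for Ethics, so all are in.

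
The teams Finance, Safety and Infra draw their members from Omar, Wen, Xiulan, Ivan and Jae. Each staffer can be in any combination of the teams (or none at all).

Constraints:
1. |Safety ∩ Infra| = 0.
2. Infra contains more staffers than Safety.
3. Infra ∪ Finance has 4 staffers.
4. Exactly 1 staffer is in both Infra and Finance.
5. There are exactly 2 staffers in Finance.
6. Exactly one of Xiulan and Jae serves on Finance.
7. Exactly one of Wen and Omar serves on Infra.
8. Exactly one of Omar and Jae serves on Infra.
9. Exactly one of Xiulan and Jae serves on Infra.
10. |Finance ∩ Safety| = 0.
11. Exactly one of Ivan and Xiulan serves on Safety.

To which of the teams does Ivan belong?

Ivan: Infra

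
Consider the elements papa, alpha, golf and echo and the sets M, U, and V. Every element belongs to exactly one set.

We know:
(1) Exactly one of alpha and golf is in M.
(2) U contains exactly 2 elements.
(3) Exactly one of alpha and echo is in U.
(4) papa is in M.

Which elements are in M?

M = {alpha, papa}

From (4): papa ∈ M.
Suppose alpha ∉ M: no assignment then satisfies all the clues, so alpha ∈ M.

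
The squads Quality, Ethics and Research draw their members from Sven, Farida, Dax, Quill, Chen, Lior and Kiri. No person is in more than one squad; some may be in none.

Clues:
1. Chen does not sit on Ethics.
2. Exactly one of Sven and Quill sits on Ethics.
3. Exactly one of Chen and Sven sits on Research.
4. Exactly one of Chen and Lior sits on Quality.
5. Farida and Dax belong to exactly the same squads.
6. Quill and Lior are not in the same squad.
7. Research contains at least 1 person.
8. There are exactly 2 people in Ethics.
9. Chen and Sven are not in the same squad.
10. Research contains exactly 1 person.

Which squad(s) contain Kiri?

Kiri: Ethics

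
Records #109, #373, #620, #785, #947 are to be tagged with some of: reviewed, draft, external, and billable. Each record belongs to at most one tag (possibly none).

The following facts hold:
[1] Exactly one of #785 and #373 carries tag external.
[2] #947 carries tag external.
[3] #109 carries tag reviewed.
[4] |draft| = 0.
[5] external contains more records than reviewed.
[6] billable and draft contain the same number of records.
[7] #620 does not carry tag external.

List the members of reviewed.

reviewed = {#109}

From (2): #947 ∈ external.
From (3): #109 ∈ reviewed.
From (7): #620 ∉ external.
(4): draft already has 0, so the rest are out.
Suppose #373 ∈ reviewed: no assignment then satisfies all the clues, so #373 ∉ reviewed.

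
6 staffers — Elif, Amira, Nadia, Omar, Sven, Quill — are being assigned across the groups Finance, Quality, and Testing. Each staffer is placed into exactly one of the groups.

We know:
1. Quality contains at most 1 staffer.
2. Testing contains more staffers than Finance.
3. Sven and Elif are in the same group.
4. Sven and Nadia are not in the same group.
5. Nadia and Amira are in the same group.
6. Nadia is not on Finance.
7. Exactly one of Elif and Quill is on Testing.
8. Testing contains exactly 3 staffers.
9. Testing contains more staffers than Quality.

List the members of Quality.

From (6): Nadia ∉ Finance.
(5): Amira matches Nadia: Amira ∉ Finance.
Suppose Elif ∈ Quality: no assignment then satisfies all the clues, so Elif ∉ Quality.

Quality = {Omar}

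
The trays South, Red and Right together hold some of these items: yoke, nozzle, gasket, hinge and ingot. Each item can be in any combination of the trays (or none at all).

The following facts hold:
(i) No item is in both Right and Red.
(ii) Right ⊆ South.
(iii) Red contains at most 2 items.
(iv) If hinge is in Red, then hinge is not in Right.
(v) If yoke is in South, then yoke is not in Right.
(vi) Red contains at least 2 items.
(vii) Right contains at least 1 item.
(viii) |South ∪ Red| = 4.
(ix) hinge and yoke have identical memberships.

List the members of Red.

Red = {hinge, yoke}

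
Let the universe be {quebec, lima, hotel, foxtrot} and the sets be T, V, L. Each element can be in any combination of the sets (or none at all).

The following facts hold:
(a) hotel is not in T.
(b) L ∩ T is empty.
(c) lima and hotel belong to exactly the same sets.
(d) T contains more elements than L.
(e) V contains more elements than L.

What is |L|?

0

From (a): hotel ∉ T.
(c): lima matches hotel: lima ∉ T.
Suppose quebec ∈ L: no assignment then satisfies all the clues, so quebec ∉ L.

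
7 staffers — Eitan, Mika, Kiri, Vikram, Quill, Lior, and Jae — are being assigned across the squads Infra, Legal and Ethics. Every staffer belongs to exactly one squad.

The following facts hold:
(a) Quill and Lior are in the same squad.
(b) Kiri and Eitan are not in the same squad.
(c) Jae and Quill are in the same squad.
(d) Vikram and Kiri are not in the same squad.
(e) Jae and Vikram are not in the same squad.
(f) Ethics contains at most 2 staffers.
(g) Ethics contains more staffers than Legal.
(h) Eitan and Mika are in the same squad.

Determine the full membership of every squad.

Infra = {Jae, Kiri, Lior, Quill}; Legal = {Vikram}; Ethics = {Eitan, Mika}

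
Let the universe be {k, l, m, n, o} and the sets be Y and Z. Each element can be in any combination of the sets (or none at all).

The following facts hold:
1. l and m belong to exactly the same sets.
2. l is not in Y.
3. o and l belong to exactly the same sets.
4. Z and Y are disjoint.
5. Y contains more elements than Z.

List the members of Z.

Z = {}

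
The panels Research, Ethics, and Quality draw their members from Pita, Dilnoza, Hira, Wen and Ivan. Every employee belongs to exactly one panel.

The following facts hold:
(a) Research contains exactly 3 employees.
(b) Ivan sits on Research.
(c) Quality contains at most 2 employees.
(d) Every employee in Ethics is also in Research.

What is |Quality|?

2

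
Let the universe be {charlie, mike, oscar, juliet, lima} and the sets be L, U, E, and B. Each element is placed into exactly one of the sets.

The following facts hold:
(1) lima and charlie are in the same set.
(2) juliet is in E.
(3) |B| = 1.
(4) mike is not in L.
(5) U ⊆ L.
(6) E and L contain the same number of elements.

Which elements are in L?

From (2): juliet ∈ E.
From (4): mike ∉ L.
(5) contrapositive: mike ∉ U.
Suppose charlie ∉ L: no assignment then satisfies all the clues, so charlie ∈ L.

L = {charlie, lima}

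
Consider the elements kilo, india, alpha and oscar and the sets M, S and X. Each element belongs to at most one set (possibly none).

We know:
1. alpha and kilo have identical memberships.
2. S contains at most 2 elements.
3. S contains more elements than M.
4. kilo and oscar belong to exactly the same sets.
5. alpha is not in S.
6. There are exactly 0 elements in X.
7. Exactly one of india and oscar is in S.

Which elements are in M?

From (5): alpha ∉ S.
(1): kilo matches alpha: kilo ∉ S.
(4): oscar matches kilo: oscar ∉ S.
(6): X already has 0, so the rest are out.
(7) (exactly one): india ∈ S.
Suppose kilo ∈ M: no assignment then satisfies all the clues, so kilo ∉ M.

M = {}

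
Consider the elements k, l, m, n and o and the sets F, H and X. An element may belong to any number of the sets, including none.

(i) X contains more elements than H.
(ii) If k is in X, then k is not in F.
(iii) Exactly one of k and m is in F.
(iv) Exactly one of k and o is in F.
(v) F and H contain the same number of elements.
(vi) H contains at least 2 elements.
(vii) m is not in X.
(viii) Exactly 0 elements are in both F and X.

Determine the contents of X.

X = {k, l, n}

From (vii): m ∉ X.
Suppose k ∉ X: no assignment then satisfies all the clues, so k ∈ X.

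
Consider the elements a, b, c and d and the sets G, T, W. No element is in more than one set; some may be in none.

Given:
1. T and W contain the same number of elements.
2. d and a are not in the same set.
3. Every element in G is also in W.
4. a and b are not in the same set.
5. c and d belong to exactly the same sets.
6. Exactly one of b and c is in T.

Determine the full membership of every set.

G = {}; T = {b}; W = {a}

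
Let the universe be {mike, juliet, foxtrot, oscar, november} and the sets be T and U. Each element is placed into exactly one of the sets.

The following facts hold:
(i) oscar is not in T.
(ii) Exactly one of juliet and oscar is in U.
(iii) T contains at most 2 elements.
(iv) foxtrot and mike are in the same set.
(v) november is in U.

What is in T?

T = {juliet}

From (i): oscar ∉ T.
From (v): november ∈ U.
Only one set left: oscar ∈ U.
(ii) (exactly one): juliet ∉ U.
Only one set left: juliet ∈ T.
Suppose mike ∈ T: no assignment then satisfies all the clues, so mike ∉ T.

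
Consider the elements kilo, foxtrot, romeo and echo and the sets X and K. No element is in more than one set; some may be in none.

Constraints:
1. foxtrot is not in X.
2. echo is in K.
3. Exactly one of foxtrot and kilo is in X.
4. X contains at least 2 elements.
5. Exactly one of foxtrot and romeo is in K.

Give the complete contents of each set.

From (1): foxtrot ∉ X.
From (2): echo ∈ K.
(3) (exactly one): kilo ∈ X.
(4): only 2 candidates remain for X, so all are in.
(5) (exactly one): foxtrot ∈ K.

X = {kilo, romeo}; K = {echo, foxtrot}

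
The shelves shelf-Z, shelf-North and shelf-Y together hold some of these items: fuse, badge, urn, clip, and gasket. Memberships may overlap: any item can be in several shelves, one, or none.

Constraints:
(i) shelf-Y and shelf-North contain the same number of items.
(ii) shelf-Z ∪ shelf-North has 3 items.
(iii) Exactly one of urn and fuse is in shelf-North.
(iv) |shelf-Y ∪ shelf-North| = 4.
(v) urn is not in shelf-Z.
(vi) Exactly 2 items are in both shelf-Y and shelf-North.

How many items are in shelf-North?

3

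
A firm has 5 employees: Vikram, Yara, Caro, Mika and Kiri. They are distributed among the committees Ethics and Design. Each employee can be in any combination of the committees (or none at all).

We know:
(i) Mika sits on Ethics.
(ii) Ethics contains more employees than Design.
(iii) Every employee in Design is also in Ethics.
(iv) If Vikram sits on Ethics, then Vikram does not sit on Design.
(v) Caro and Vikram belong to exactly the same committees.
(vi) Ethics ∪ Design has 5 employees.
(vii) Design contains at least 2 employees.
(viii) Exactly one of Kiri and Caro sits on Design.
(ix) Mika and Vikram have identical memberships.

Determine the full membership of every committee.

Ethics = {Caro, Kiri, Mika, Vikram, Yara}; Design = {Kiri, Yara}

From (i): Mika ∈ Ethics.
(ix): Vikram matches Mika: Vikram ∈ Ethics.
(iv): Vikram ∉ Design.
(v): Caro matches Vikram: Caro ∈ Ethics.
(v): Caro matches Vikram: Caro ∉ Design.
(viii) (exactly one): Kiri ∈ Design.
(ix): Mika matches Vikram: Mika ∉ Design.
(iii) with Kiri ∈ Design: Kiri ∈ Ethics.
(vii): only 2 candidates remain for Design, so all are in.
(iii) with Yara ∈ Design: Yara ∈ Ethics.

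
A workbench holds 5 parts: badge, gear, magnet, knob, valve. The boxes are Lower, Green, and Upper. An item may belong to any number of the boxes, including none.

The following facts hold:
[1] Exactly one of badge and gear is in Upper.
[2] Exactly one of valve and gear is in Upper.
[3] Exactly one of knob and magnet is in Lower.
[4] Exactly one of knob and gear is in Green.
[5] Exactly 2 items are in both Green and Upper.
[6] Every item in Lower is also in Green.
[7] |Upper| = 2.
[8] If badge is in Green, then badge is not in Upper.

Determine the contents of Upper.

Upper = {gear, magnet}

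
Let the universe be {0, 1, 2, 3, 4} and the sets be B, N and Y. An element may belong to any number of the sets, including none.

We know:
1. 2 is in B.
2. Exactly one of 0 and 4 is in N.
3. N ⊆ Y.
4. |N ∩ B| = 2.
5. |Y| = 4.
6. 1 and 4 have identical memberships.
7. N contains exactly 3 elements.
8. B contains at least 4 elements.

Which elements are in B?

From (1): 2 ∈ B.
Suppose 0 ∉ B: no assignment then satisfies all the clues, so 0 ∈ B.

B = {0, 1, 2, 4}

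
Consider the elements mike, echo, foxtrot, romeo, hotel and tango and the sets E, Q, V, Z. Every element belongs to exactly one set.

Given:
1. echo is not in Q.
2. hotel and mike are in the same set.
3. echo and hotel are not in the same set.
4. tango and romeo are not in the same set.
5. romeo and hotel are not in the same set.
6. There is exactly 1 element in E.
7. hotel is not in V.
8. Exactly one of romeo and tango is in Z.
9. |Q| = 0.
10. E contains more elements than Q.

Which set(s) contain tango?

From (1): echo ∉ Q.
From (7): hotel ∉ V.
(2): mike matches hotel: mike ∉ V.
(9): Q already has 0, so the rest are out.
Suppose tango ∈ E: no assignment then satisfies all the clues, so tango ∉ E.

tango: Z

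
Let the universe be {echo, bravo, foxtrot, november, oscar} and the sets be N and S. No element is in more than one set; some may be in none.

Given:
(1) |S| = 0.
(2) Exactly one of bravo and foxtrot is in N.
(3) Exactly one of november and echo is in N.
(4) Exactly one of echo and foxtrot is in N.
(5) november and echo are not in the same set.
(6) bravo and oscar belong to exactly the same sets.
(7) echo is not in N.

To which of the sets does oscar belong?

oscar: none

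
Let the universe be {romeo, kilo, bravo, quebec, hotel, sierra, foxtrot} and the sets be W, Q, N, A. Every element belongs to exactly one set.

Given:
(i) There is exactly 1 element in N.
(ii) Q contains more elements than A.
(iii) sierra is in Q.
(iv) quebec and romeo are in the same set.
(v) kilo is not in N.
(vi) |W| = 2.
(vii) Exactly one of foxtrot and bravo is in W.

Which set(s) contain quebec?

quebec: Q

From (iii): sierra ∈ Q.
From (v): kilo ∉ N.
Suppose quebec ∈ W: no assignment then satisfies all the clues, so quebec ∉ W.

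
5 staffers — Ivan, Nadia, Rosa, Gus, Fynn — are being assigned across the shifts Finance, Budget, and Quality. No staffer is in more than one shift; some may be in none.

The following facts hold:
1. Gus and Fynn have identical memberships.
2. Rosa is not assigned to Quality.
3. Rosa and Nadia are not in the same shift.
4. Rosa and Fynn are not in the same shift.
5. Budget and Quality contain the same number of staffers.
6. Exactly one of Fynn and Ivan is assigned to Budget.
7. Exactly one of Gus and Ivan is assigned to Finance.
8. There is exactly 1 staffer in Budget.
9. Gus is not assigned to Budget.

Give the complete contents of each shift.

Finance = {Fynn, Gus}; Budget = {Ivan}; Quality = {Nadia}

From (2): Rosa ∉ Quality.
From (9): Gus ∉ Budget.
(1): Fynn matches Gus: Fynn ∉ Budget.
(6) (exactly one): Ivan ∈ Budget.
(7) (exactly one): Gus ∈ Finance.
(8): Budget already has 1, so the rest are out.
(1): Fynn matches Gus: Fynn ∈ Finance.
(4): Rosa ∉ Finance.
Suppose Nadia ∈ Finance: no assignment then satisfies all the clues, so Nadia ∉ Finance.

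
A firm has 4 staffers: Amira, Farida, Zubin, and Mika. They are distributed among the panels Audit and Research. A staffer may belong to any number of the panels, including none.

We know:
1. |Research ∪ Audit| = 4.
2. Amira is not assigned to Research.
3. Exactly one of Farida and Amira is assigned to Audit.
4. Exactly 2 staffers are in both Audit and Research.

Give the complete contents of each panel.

Audit = {Amira, Mika, Zubin}; Research = {Farida, Mika, Zubin}

From (2): Amira ∉ Research.
Suppose Amira ∉ Audit: no assignment then satisfies all the clues, so Amira ∈ Audit.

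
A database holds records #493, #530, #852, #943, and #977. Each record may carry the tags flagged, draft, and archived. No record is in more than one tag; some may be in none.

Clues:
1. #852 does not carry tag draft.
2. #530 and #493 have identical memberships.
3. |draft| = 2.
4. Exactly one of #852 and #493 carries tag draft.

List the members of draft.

From (1): #852 ∉ draft.
(4) (exactly one): #493 ∈ draft.
(2): #530 matches #493: #530 ∉ flagged.
(2): #530 matches #493: #530 ∈ draft.
(3): draft already has 2, so the rest are out.

draft = {#493, #530}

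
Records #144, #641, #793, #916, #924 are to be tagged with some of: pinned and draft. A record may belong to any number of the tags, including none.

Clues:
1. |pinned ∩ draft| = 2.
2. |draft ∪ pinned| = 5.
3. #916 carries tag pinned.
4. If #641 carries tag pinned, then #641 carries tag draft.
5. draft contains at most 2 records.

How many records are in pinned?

From (3): #916 ∈ pinned.
Suppose #144 ∉ pinned: no assignment then satisfies all the clues, so #144 ∈ pinned.

5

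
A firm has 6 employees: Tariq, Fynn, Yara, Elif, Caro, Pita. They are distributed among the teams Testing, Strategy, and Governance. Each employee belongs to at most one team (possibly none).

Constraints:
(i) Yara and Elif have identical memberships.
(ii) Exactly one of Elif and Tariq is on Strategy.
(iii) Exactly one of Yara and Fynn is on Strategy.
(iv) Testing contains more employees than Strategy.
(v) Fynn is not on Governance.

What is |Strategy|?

2

From (v): Fynn ∉ Governance.
Suppose Yara ∈ Governance: no assignment then satisfies all the clues, so Yara ∉ Governance.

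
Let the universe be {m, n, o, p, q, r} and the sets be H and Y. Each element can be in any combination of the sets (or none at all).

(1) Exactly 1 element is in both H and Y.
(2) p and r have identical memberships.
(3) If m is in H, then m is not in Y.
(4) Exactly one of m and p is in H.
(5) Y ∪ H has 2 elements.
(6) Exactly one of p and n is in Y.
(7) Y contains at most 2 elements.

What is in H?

H = {m, n}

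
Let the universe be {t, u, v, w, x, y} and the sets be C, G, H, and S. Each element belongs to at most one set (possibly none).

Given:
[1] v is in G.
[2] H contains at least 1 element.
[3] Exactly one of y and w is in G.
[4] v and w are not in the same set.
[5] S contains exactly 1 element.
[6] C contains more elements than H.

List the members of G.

G = {v, y}

From (1): v ∈ G.
(4): w ∉ G.
(3) (exactly one): y ∈ G.
Suppose t ∈ G: no assignment then satisfies all the clues, so t ∉ G.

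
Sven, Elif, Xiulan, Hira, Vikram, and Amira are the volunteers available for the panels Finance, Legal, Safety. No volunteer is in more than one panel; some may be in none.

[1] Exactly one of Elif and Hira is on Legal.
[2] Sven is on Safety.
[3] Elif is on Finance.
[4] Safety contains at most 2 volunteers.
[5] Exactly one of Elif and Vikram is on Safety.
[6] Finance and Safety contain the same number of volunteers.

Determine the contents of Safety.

Safety = {Sven, Vikram}

From (2): Sven ∈ Safety.
From (3): Elif ∈ Finance.
(1) (exactly one): Hira ∈ Legal.
(5) (exactly one): Vikram ∈ Safety.
(4): Safety already has 2, so the rest are out.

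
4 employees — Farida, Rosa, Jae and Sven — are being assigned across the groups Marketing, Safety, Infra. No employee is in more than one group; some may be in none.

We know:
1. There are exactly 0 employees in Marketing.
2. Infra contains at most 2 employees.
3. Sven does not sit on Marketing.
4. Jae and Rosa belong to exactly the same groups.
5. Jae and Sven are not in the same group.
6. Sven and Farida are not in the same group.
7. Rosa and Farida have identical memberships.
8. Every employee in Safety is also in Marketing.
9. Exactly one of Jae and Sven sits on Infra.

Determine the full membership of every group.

From (3): Sven ∉ Marketing.
(1): Marketing already has 0, so the rest are out.
(8) contrapositive: Farida ∉ Safety.
(8) contrapositive: Rosa ∉ Safety.
(8) contrapositive: Jae ∉ Safety.
(8) contrapositive: Sven ∉ Safety.
Suppose Farida ∈ Infra: no assignment then satisfies all the clues, so Farida ∉ Infra.

Marketing = {}; Safety = {}; Infra = {Sven}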